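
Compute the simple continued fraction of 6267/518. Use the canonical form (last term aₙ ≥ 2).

[12; 10, 6, 2, 1, 2]

6267 = 12*518 + 51
518 = 10*51 + 8
51 = 6*8 + 3
8 = 2*3 + 2
3 = 1*2 + 1
2 = 2*1 + 0  (stop)
So 6267/518 = [12; 10, 6, 2, 1, 2].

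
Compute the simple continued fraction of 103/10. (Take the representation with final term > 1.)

[10; 3, 3]

103 = 10*10 + 3
10 = 3*3 + 1
3 = 3*1 + 0  (stop)
So 103/10 = [10; 3, 3].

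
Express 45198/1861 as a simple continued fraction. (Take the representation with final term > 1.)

45198 = 24×1861 + 534
1861 = 3×534 + 259
534 = 2×259 + 16
259 = 16×16 + 3
16 = 5×3 + 1
3 = 3×1 + 0  (stop)
So 45198/1861 = [24; 3, 2, 16, 5, 3].

[24; 3, 2, 16, 5, 3]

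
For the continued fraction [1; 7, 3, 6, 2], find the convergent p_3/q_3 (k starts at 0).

Using pₖ = aₖpₖ₋₁ + pₖ₋₂, qₖ = aₖqₖ₋₁ + qₖ₋₂ (with p₋₁=1, p₋₂=0, q₋₁=0, q₋₂=1):
  k=0: a=1, p=1, q=1
  k=1: a=7, p=8, q=7
  k=2: a=3, p=25, q=22
  k=3: a=6, p=158, q=139

158/139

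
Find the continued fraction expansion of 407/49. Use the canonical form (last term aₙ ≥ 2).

407 = 8×49 + 15
49 = 3×15 + 4
15 = 3×4 + 3
4 = 1×3 + 1
3 = 3×1 + 0  (stop)
So 407/49 = [8; 3, 3, 1, 3].

[8; 3, 3, 1, 3]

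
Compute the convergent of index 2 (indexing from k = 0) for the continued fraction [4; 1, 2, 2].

14/3

Using pₖ = aₖpₖ₋₁ + pₖ₋₂, qₖ = aₖqₖ₋₁ + qₖ₋₂ (with p₋₁=1, p₋₂=0, q₋₁=0, q₋₂=1):
  k=0: a=4, p=4, q=1
  k=1: a=1, p=5, q=1
  k=2: a=2, p=14, q=3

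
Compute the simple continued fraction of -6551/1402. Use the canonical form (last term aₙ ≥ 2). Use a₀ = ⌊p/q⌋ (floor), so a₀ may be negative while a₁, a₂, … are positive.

-6551 = -5*1402 + 459
1402 = 3*459 + 25
459 = 18*25 + 9
25 = 2*9 + 7
9 = 1*7 + 2
7 = 3*2 + 1
2 = 2*1 + 0  (stop)
So -6551/1402 = [-5; 3, 18, 2, 1, 3, 2].

[-5; 3, 18, 2, 1, 3, 2]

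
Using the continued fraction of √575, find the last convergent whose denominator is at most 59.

√575 = [23; 1, 46, …] (period length 2).
Convergents:
  p_0/q_0 = 23/1
  p_1/q_1 = 24/1
  p_2/q_2 = 1127/47
  p_3/q_3 = 1151/48
  p_4/q_4 = 54073/2255
q_3 = 48 ≤ 59 < 2255 = q_4, so the answer is 1151/48.

1151/48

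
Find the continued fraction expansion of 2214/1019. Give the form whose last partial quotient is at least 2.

2214 = 2·1019 + 176
1019 = 5·176 + 139
176 = 1·139 + 37
139 = 3·37 + 28
37 = 1·28 + 9
28 = 3·9 + 1
9 = 9·1 + 0  (stop)
So 2214/1019 = [2; 5, 1, 3, 1, 3, 9].

[2; 5, 1, 3, 1, 3, 9]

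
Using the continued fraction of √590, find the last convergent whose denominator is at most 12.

√590 = [24; 3, 2, 4, 2, 3, 48, …] (period length 6).
Convergents:
  p_0/q_0 = 24/1
  p_1/q_1 = 73/3
  p_2/q_2 = 170/7
  p_3/q_3 = 753/31
q_2 = 7 ≤ 12 < 31 = q_3, so the answer is 170/7.

170/7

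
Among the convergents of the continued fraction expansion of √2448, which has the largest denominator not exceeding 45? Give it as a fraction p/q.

√2448 = [49; 2, 10, 2, 98, …] (period length 4).
Convergents:
  p_0/q_0 = 49/1
  p_1/q_1 = 99/2
  p_2/q_2 = 1039/21
  p_3/q_3 = 2177/44
  p_4/q_4 = 214385/4333
q_3 = 44 ≤ 45 < 4333 = q_4, so the answer is 2177/44.

2177/44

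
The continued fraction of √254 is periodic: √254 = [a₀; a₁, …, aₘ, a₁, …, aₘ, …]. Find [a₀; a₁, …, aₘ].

a₀ = ⌊√254⌋ = 15.

[15; 1, 14, 1, 30]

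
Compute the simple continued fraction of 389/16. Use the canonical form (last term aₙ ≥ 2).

389 = 24*16 + 5
16 = 3*5 + 1
5 = 5*1 + 0  (stop)
So 389/16 = [24; 3, 5].

[24; 3, 5]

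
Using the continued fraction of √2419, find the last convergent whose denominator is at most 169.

2951/60

√2419 = [49; 5, 2, 5, 98, …] (period length 4).
Convergents:
  p_0/q_0 = 49/1
  p_1/q_1 = 246/5
  p_2/q_2 = 541/11
  p_3/q_3 = 2951/60
  p_4/q_4 = 289739/5891
q_3 = 60 ≤ 169 < 5891 = q_4, so the answer is 2951/60.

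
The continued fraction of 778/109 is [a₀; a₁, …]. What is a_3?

778 = 7·109 + 15   →  a_0 = 7
109 = 7·15 + 4   →  a_1 = 7
15 = 3·4 + 3   →  a_2 = 3
4 = 1·3 + 1   →  a_3 = 1

1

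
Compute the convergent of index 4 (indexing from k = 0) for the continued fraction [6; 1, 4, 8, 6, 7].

1708/251

Using pₖ = aₖpₖ₋₁ + pₖ₋₂, qₖ = aₖqₖ₋₁ + qₖ₋₂ (with p₋₁=1, p₋₂=0, q₋₁=0, q₋₂=1):
  k=0: a=6, p=6, q=1
  k=1: a=1, p=7, q=1
  k=2: a=4, p=34, q=5
  k=3: a=8, p=279, q=41
  k=4: a=6, p=1708, q=251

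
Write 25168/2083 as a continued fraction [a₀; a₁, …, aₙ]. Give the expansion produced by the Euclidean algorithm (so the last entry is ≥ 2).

25168 = 12×2083 + 172
2083 = 12×172 + 19
172 = 9×19 + 1
19 = 19×1 + 0  (stop)
So 25168/2083 = [12; 12, 9, 19].

[12; 12, 9, 19]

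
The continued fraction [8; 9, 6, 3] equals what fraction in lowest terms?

Fold from the inside: start with 3/1.
  6 + 1/3 = 19/3
  9 + 3/19 = 174/19
  8 + 19/174 = 1411/174

1411/174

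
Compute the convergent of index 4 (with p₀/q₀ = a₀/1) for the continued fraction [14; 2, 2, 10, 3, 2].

Using pₖ = aₖpₖ₋₁ + pₖ₋₂, qₖ = aₖqₖ₋₁ + qₖ₋₂ (with p₋₁=1, p₋₂=0, q₋₁=0, q₋₂=1):
  k=0: a=14, p=14, q=1
  k=1: a=2, p=29, q=2
  k=2: a=2, p=72, q=5
  k=3: a=10, p=749, q=52
  k=4: a=3, p=2319, q=161

2319/161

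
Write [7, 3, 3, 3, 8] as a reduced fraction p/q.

Fold from the inside: start with 8/1.
  3 + 1/8 = 25/8
  3 + 8/25 = 83/25
  3 + 25/83 = 274/83
  7 + 83/274 = 2001/274

2001/274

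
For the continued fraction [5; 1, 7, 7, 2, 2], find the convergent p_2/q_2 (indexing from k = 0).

47/8

Using pₖ = aₖpₖ₋₁ + pₖ₋₂, qₖ = aₖqₖ₋₁ + qₖ₋₂ (with p₋₁=1, p₋₂=0, q₋₁=0, q₋₂=1):
  k=0: a=5, p=5, q=1
  k=1: a=1, p=6, q=1
  k=2: a=7, p=47, q=8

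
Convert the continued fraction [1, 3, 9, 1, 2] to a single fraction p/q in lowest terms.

119/90

Fold from the inside: start with 2/1.
  1 + 1/2 = 3/2
  9 + 2/3 = 29/3
  3 + 3/29 = 90/29
  1 + 29/90 = 119/90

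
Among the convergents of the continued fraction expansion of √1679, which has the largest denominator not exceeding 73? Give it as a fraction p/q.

1680/41

√1679 = [40; 1, 39, 1, 80, …] (period length 4).
Convergents:
  p_0/q_0 = 40/1
  p_1/q_1 = 41/1
  p_2/q_2 = 1639/40
  p_3/q_3 = 1680/41
  p_4/q_4 = 136039/3320
q_3 = 41 ≤ 73 < 3320 = q_4, so the answer is 1680/41.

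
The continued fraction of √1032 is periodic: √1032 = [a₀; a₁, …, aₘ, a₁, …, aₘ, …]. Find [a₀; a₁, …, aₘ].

a₀ = ⌊√1032⌋ = 32.

[32; 8, 64]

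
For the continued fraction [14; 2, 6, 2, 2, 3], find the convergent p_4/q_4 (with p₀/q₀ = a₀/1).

Using pₖ = aₖpₖ₋₁ + pₖ₋₂, qₖ = aₖqₖ₋₁ + qₖ₋₂ (with p₋₁=1, p₋₂=0, q₋₁=0, q₋₂=1):
  k=0: a=14, p=14, q=1
  k=1: a=2, p=29, q=2
  k=2: a=6, p=188, q=13
  k=3: a=2, p=405, q=28
  k=4: a=2, p=998, q=69

998/69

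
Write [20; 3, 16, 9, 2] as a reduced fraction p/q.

Fold from the inside: start with 2/1.
  9 + 1/2 = 19/2
  16 + 2/19 = 306/19
  3 + 19/306 = 937/306
  20 + 306/937 = 19046/937

19046/937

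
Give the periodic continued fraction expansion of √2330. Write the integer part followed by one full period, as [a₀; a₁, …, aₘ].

[48; 3, 1, 2, 2, 1, 3, 96]

a₀ = ⌊√2330⌋ = 48.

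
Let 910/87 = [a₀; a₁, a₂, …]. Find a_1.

910 = 10·87 + 40   →  a_0 = 10
87 = 2·40 + 7   →  a_1 = 2

2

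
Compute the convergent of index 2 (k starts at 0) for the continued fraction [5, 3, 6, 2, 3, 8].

Using pₖ = aₖpₖ₋₁ + pₖ₋₂, qₖ = aₖqₖ₋₁ + qₖ₋₂ (with p₋₁=1, p₋₂=0, q₋₁=0, q₋₂=1):
  k=0: a=5, p=5, q=1
  k=1: a=3, p=16, q=3
  k=2: a=6, p=101, q=19

101/19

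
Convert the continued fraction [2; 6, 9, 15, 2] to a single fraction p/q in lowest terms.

Using pₖ = aₖpₖ₋₁ + pₖ₋₂ and qₖ = aₖqₖ₋₁ + qₖ₋₂:
  k=0: a=2, p=2, q=1
  k=1: a=6, p=13, q=6
  k=2: a=9, p=119, q=55
  k=3: a=15, p=1798, q=831
  k=4: a=2, p=3715, q=1717

3715/1717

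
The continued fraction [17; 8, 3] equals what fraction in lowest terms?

428/25

Using pₖ = aₖpₖ₋₁ + pₖ₋₂ and qₖ = aₖqₖ₋₁ + qₖ₋₂:
  k=0: a=17, p=17, q=1
  k=1: a=8, p=137, q=8
  k=2: a=3, p=428, q=25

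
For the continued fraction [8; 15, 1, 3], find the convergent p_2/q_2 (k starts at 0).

129/16

Using pₖ = aₖpₖ₋₁ + pₖ₋₂, qₖ = aₖqₖ₋₁ + qₖ₋₂ (with p₋₁=1, p₋₂=0, q₋₁=0, q₋₂=1):
  k=0: a=8, p=8, q=1
  k=1: a=15, p=121, q=15
  k=2: a=1, p=129, q=16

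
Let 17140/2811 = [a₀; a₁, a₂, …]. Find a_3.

1

17140 = 6·2811 + 274   →  a_0 = 6
2811 = 10·274 + 71   →  a_1 = 10
274 = 3·71 + 61   →  a_2 = 3
71 = 1·61 + 10   →  a_3 = 1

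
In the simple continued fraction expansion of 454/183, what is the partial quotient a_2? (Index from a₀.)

12

454 = 2·183 + 88   →  a_0 = 2
183 = 2·88 + 7   →  a_1 = 2
88 = 12·7 + 4   →  a_2 = 12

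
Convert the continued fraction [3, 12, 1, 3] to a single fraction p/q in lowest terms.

Fold from the inside: start with 3/1.
  1 + 1/3 = 4/3
  12 + 3/4 = 51/4
  3 + 4/51 = 157/51

157/51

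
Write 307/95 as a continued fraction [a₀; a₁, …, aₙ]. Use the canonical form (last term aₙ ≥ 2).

307 = 3×95 + 22
95 = 4×22 + 7
22 = 3×7 + 1
7 = 7×1 + 0  (stop)
So 307/95 = [3; 4, 3, 7].

[3; 4, 3, 7]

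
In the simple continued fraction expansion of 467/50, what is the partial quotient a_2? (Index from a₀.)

467 = 9·50 + 17   →  a_0 = 9
50 = 2·17 + 16   →  a_1 = 2
17 = 1·16 + 1   →  a_2 = 1

1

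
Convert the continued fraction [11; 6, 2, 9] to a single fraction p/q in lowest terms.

Fold from the inside: start with 9/1.
  2 + 1/9 = 19/9
  6 + 9/19 = 123/19
  11 + 19/123 = 1372/123

1372/123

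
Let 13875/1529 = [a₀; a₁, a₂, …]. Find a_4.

2

13875 = 9·1529 + 114   →  a_0 = 9
1529 = 13·114 + 47   →  a_1 = 13
114 = 2·47 + 20   →  a_2 = 2
47 = 2·20 + 7   →  a_3 = 2
20 = 2·7 + 6   →  a_4 = 2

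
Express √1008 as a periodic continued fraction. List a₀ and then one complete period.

[31; 1, 2, 1, 62]

a₀ = ⌊√1008⌋ = 31.
With m₀=0, d₀=1 and mₖ₊₁ = dₖaₖ − mₖ, dₖ₊₁ = (n − mₖ₊₁²)/dₖ, aₖ₊₁ = ⌊(a₀+mₖ₊₁)/dₖ₊₁⌋:
  k=1: m=31, d=47, a=1
  k=2: m=16, d=16, a=2
  k=3: m=16, d=47, a=1
  k=4: m=31, d=1, a=62
d=1 and a=2a₀=62 at k=4, so the next step gives (m, d) = (31, 47) again — its k=1 value — and the period has length 4.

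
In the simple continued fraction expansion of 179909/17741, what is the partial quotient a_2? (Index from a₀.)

10

179909 = 10·17741 + 2499   →  a_0 = 10
17741 = 7·2499 + 248   →  a_1 = 7
2499 = 10·248 + 19   →  a_2 = 10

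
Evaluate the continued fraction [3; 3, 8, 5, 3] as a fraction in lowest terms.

Fold from the inside: start with 3/1.
  5 + 1/3 = 16/3
  8 + 3/16 = 131/16
  3 + 16/131 = 409/131
  3 + 131/409 = 1358/409

1358/409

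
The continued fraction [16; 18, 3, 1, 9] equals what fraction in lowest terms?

Using pₖ = aₖpₖ₋₁ + pₖ₋₂ and qₖ = aₖqₖ₋₁ + qₖ₋₂:
  k=0: a=16, p=16, q=1
  k=1: a=18, p=289, q=18
  k=2: a=3, p=883, q=55
  k=3: a=1, p=1172, q=73
  k=4: a=9, p=11431, q=712

11431/712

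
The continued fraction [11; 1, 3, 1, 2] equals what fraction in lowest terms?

Fold from the inside: start with 2/1.
  1 + 1/2 = 3/2
  3 + 2/3 = 11/3
  1 + 3/11 = 14/11
  11 + 11/14 = 165/14

165/14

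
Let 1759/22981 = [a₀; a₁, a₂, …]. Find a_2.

15

1759 = 0·22981 + 1759   →  a_0 = 0
22981 = 13·1759 + 114   →  a_1 = 13
1759 = 15·114 + 49   →  a_2 = 15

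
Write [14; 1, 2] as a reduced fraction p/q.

Fold from the inside: start with 2/1.
  1 + 1/2 = 3/2
  14 + 2/3 = 44/3

44/3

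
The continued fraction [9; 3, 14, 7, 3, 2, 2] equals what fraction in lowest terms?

Fold from the inside: start with 2/1.
  2 + 1/2 = 5/2
  3 + 2/5 = 17/5
  7 + 5/17 = 124/17
  14 + 17/124 = 1753/124
  3 + 124/1753 = 5383/1753
  9 + 1753/5383 = 50200/5383

50200/5383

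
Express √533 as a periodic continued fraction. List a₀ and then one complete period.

a₀ = ⌊√533⌋ = 23.
With m₀=0, d₀=1 and mₖ₊₁ = dₖaₖ − mₖ, dₖ₊₁ = (n − mₖ₊₁²)/dₖ, aₖ₊₁ = ⌊(a₀+mₖ₊₁)/dₖ₊₁⌋:
  k=1: m=23, d=4, a=11
  k=2: m=21, d=23, a=1
  k=3: m=2, d=23, a=1
  k=4: m=21, d=4, a=11
  k=5: m=23, d=1, a=46
d=1 and a=2a₀=46 at k=5, so the next step gives (m, d) = (23, 4) again — its k=1 value — and the period has length 5.

[23; 11, 1, 1, 11, 46]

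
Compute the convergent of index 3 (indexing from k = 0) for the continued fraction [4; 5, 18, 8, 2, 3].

Using pₖ = aₖpₖ₋₁ + pₖ₋₂, qₖ = aₖqₖ₋₁ + qₖ₋₂ (with p₋₁=1, p₋₂=0, q₋₁=0, q₋₂=1):
  k=0: a=4, p=4, q=1
  k=1: a=5, p=21, q=5
  k=2: a=18, p=382, q=91
  k=3: a=8, p=3077, q=733

3077/733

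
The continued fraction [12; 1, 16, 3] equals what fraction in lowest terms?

673/52

Fold from the inside: start with 3/1.
  16 + 1/3 = 49/3
  1 + 3/49 = 52/49
  12 + 49/52 = 673/52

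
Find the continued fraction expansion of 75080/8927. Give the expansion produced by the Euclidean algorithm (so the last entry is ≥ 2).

75080 = 8*8927 + 3664
8927 = 2*3664 + 1599
3664 = 2*1599 + 466
1599 = 3*466 + 201
466 = 2*201 + 64
201 = 3*64 + 9
64 = 7*9 + 1
9 = 9*1 + 0  (stop)
So 75080/8927 = [8; 2, 2, 3, 2, 3, 7, 9].

[8; 2, 2, 3, 2, 3, 7, 9]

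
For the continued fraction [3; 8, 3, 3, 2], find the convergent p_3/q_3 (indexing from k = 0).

Using pₖ = aₖpₖ₋₁ + pₖ₋₂, qₖ = aₖqₖ₋₁ + qₖ₋₂ (with p₋₁=1, p₋₂=0, q₋₁=0, q₋₂=1):
  k=0: a=3, p=3, q=1
  k=1: a=8, p=25, q=8
  k=2: a=3, p=78, q=25
  k=3: a=3, p=259, q=83

259/83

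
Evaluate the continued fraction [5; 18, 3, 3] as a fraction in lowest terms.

925/183

Using pₖ = aₖpₖ₋₁ + pₖ₋₂ and qₖ = aₖqₖ₋₁ + qₖ₋₂:
  k=0: a=5, p=5, q=1
  k=1: a=18, p=91, q=18
  k=2: a=3, p=278, q=55
  k=3: a=3, p=925, q=183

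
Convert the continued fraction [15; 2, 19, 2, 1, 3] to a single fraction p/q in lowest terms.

6768/437

Using pₖ = aₖpₖ₋₁ + pₖ₋₂ and qₖ = aₖqₖ₋₁ + qₖ₋₂:
  k=0: a=15, p=15, q=1
  k=1: a=2, p=31, q=2
  k=2: a=19, p=604, q=39
  k=3: a=2, p=1239, q=80
  k=4: a=1, p=1843, q=119
  k=5: a=3, p=6768, q=437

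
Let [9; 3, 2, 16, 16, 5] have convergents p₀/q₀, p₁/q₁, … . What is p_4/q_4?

17153/1847

Using pₖ = aₖpₖ₋₁ + pₖ₋₂, qₖ = aₖqₖ₋₁ + qₖ₋₂ (with p₋₁=1, p₋₂=0, q₋₁=0, q₋₂=1):
  k=0: a=9, p=9, q=1
  k=1: a=3, p=28, q=3
  k=2: a=2, p=65, q=7
  k=3: a=16, p=1068, q=115
  k=4: a=16, p=17153, q=1847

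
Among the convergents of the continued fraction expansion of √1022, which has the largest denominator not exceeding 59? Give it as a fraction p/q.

√1022 = [31; 1, 30, 1, 62, …] (period length 4).
Convergents:
  p_0/q_0 = 31/1
  p_1/q_1 = 32/1
  p_2/q_2 = 991/31
  p_3/q_3 = 1023/32
  p_4/q_4 = 64417/2015
q_3 = 32 ≤ 59 < 2015 = q_4, so the answer is 1023/32.

1023/32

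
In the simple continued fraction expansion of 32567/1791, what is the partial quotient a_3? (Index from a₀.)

3

32567 = 18·1791 + 329   →  a_0 = 18
1791 = 5·329 + 146   →  a_1 = 5
329 = 2·146 + 37   →  a_2 = 2
146 = 3·37 + 35   →  a_3 = 3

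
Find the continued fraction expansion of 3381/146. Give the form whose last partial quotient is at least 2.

[23; 6, 2, 1, 7]

3381 = 23·146 + 23
146 = 6·23 + 8
23 = 2·8 + 7
8 = 1·7 + 1
7 = 7·1 + 0  (stop)
So 3381/146 = [23; 6, 2, 1, 7].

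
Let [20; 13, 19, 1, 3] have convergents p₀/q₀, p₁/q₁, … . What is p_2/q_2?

Using pₖ = aₖpₖ₋₁ + pₖ₋₂, qₖ = aₖqₖ₋₁ + qₖ₋₂ (with p₋₁=1, p₋₂=0, q₋₁=0, q₋₂=1):
  k=0: a=20, p=20, q=1
  k=1: a=13, p=261, q=13
  k=2: a=19, p=4979, q=248

4979/248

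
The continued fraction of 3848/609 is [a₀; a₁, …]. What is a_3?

3848 = 6·609 + 194   →  a_0 = 6
609 = 3·194 + 27   →  a_1 = 3
194 = 7·27 + 5   →  a_2 = 7
27 = 5·5 + 2   →  a_3 = 5

5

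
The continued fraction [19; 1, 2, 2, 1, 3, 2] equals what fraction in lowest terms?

1655/84

Using pₖ = aₖpₖ₋₁ + pₖ₋₂ and qₖ = aₖqₖ₋₁ + qₖ₋₂:
  k=0: a=19, p=19, q=1
  k=1: a=1, p=20, q=1
  k=2: a=2, p=59, q=3
  k=3: a=2, p=138, q=7
  k=4: a=1, p=197, q=10
  k=5: a=3, p=729, q=37
  k=6: a=2, p=1655, q=84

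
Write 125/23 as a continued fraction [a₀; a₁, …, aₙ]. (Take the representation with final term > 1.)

[5; 2, 3, 3]

125 = 5·23 + 10
23 = 2·10 + 3
10 = 3·3 + 1
3 = 3·1 + 0  (stop)
So 125/23 = [5; 2, 3, 3].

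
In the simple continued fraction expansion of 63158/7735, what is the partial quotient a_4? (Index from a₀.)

63158 = 8·7735 + 1278   →  a_0 = 8
7735 = 6·1278 + 67   →  a_1 = 6
1278 = 19·67 + 5   →  a_2 = 19
67 = 13·5 + 2   →  a_3 = 13
5 = 2·2 + 1   →  a_4 = 2

2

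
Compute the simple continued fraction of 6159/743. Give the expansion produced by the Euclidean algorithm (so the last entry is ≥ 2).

[8; 3, 2, 5, 6, 3]

6159 = 8·743 + 215
743 = 3·215 + 98
215 = 2·98 + 19
98 = 5·19 + 3
19 = 6·3 + 1
3 = 3·1 + 0  (stop)
So 6159/743 = [8; 3, 2, 5, 6, 3].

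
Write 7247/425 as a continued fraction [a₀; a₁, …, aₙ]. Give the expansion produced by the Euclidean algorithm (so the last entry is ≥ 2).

[17; 19, 3, 7]

7247 = 17·425 + 22
425 = 19·22 + 7
22 = 3·7 + 1
7 = 7·1 + 0  (stop)
So 7247/425 = [17; 19, 3, 7].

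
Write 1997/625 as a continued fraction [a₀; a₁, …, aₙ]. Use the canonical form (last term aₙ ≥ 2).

1997 = 3·625 + 122
625 = 5·122 + 15
122 = 8·15 + 2
15 = 7·2 + 1
2 = 2·1 + 0  (stop)
So 1997/625 = [3; 5, 8, 7, 2].

[3; 5, 8, 7, 2]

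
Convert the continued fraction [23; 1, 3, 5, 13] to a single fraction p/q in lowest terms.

Fold from the inside: start with 13/1.
  5 + 1/13 = 66/13
  3 + 13/66 = 211/66
  1 + 66/211 = 277/211
  23 + 211/277 = 6582/277

6582/277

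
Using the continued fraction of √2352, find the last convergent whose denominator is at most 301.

√2352 = [48; 2, 96, …] (period length 2).
Convergents:
  p_0/q_0 = 48/1
  p_1/q_1 = 97/2
  p_2/q_2 = 9360/193
  p_3/q_3 = 18817/388
q_2 = 193 ≤ 301 < 388 = q_3, so the answer is 9360/193.

9360/193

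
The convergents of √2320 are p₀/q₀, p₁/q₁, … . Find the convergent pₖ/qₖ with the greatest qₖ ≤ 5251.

√2320 = [48; 6, 96, …] (period length 2).
Convergents:
  p_0/q_0 = 48/1
  p_1/q_1 = 289/6
  p_2/q_2 = 27792/577
  p_3/q_3 = 167041/3468
  p_4/q_4 = 16063728/333505
q_3 = 3468 ≤ 5251 < 333505 = q_4, so the answer is 167041/3468.

167041/3468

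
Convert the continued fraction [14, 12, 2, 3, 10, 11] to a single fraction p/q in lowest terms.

139847/9932

Fold from the inside: start with 11/1.
  10 + 1/11 = 111/11
  3 + 11/111 = 344/111
  2 + 111/344 = 799/344
  12 + 344/799 = 9932/799
  14 + 799/9932 = 139847/9932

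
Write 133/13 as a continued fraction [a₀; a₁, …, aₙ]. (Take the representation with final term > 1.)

133 = 10·13 + 3
13 = 4·3 + 1
3 = 3·1 + 0  (stop)
So 133/13 = [10; 4, 3].

[10; 4, 3]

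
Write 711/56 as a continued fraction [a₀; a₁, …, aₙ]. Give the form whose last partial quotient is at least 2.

[12; 1, 2, 3, 2, 2]

711 = 12*56 + 39
56 = 1*39 + 17
39 = 2*17 + 5
17 = 3*5 + 2
5 = 2*2 + 1
2 = 2*1 + 0  (stop)
So 711/56 = [12; 1, 2, 3, 2, 2].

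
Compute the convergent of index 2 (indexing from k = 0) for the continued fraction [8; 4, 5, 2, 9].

Using pₖ = aₖpₖ₋₁ + pₖ₋₂, qₖ = aₖqₖ₋₁ + qₖ₋₂ (with p₋₁=1, p₋₂=0, q₋₁=0, q₋₂=1):
  k=0: a=8, p=8, q=1
  k=1: a=4, p=33, q=4
  k=2: a=5, p=173, q=21

173/21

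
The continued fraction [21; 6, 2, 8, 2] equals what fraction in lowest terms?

Fold from the inside: start with 2/1.
  8 + 1/2 = 17/2
  2 + 2/17 = 36/17
  6 + 17/36 = 233/36
  21 + 36/233 = 4929/233

4929/233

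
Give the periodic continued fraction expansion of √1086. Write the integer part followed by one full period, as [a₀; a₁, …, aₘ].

[32; 1, 20, 1, 64]

a₀ = ⌊√1086⌋ = 32.
With m₀=0, d₀=1 and mₖ₊₁ = dₖaₖ − mₖ, dₖ₊₁ = (n − mₖ₊₁²)/dₖ, aₖ₊₁ = ⌊(a₀+mₖ₊₁)/dₖ₊₁⌋:
  k=1: m=32, d=62, a=1
  k=2: m=30, d=3, a=20
  k=3: m=30, d=62, a=1
  k=4: m=32, d=1, a=64
d=1 and a=2a₀=64 at k=4, so the next step gives (m, d) = (32, 62) again — its k=1 value — and the period has length 4.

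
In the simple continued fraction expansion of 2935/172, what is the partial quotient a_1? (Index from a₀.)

15

2935 = 17·172 + 11   →  a_0 = 17
172 = 15·11 + 7   →  a_1 = 15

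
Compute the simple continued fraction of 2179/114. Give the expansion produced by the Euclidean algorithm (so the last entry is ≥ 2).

2179 = 19×114 + 13
114 = 8×13 + 10
13 = 1×10 + 3
10 = 3×3 + 1
3 = 3×1 + 0  (stop)
So 2179/114 = [19; 8, 1, 3, 3].

[19; 8, 1, 3, 3]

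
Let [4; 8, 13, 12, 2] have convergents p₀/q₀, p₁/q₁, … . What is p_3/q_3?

Using pₖ = aₖpₖ₋₁ + pₖ₋₂, qₖ = aₖqₖ₋₁ + qₖ₋₂ (with p₋₁=1, p₋₂=0, q₋₁=0, q₋₂=1):
  k=0: a=4, p=4, q=1
  k=1: a=8, p=33, q=8
  k=2: a=13, p=433, q=105
  k=3: a=12, p=5229, q=1268

5229/1268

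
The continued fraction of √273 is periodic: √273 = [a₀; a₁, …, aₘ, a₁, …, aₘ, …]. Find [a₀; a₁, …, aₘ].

[16; 1, 1, 10, 1, 1, 32]

a₀ = ⌊√273⌋ = 16.
With m₀=0, d₀=1 and mₖ₊₁ = dₖaₖ − mₖ, dₖ₊₁ = (n − mₖ₊₁²)/dₖ, aₖ₊₁ = ⌊(a₀+mₖ₊₁)/dₖ₊₁⌋:
  k=1: m=16, d=17, a=1
  k=2: m=1, d=16, a=1
  k=3: m=15, d=3, a=10
  k=4: m=15, d=16, a=1
  k=5: m=1, d=17, a=1
  k=6: m=16, d=1, a=32
d=1 and a=2a₀=32 at k=6, so the next step gives (m, d) = (16, 17) again — its k=1 value — and the period has length 6.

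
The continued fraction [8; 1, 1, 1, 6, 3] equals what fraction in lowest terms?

545/63

Fold from the inside: start with 3/1.
  6 + 1/3 = 19/3
  1 + 3/19 = 22/19
  1 + 19/22 = 41/22
  1 + 22/41 = 63/41
  8 + 41/63 = 545/63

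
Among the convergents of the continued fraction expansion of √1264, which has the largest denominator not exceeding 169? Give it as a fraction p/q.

5724/161

√1264 = [35; 1, 1, 4, 4, 4, 1, 1, 70, …] (period length 8).
Convergents:
  p_0/q_0 = 35/1
  p_1/q_1 = 36/1
  p_2/q_2 = 71/2
  p_3/q_3 = 320/9
  p_4/q_4 = 1351/38
  p_5/q_5 = 5724/161
  p_6/q_6 = 7075/199
q_5 = 161 ≤ 169 < 199 = q_6, so the answer is 5724/161.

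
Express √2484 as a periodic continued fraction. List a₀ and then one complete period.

a₀ = ⌊√2484⌋ = 49.

[49; 1, 5, 4, 5, 1, 98]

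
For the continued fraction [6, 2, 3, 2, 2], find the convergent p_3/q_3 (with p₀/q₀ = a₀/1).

103/16

Using pₖ = aₖpₖ₋₁ + pₖ₋₂, qₖ = aₖqₖ₋₁ + qₖ₋₂ (with p₋₁=1, p₋₂=0, q₋₁=0, q₋₂=1):
  k=0: a=6, p=6, q=1
  k=1: a=2, p=13, q=2
  k=2: a=3, p=45, q=7
  k=3: a=2, p=103, q=16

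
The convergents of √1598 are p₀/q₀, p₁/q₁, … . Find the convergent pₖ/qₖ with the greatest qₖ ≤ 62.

√1598 = [39; 1, 38, 1, 78, …] (period length 4).
Convergents:
  p_0/q_0 = 39/1
  p_1/q_1 = 40/1
  p_2/q_2 = 1559/39
  p_3/q_3 = 1599/40
  p_4/q_4 = 126281/3159
q_3 = 40 ≤ 62 < 3159 = q_4, so the answer is 1599/40.

1599/40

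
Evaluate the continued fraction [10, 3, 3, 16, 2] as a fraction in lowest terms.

3461/336

Using pₖ = aₖpₖ₋₁ + pₖ₋₂ and qₖ = aₖqₖ₋₁ + qₖ₋₂:
  k=0: a=10, p=10, q=1
  k=1: a=3, p=31, q=3
  k=2: a=3, p=103, q=10
  k=3: a=16, p=1679, q=163
  k=4: a=2, p=3461, q=336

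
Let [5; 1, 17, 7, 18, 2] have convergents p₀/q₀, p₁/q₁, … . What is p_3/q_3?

Using pₖ = aₖpₖ₋₁ + pₖ₋₂, qₖ = aₖqₖ₋₁ + qₖ₋₂ (with p₋₁=1, p₋₂=0, q₋₁=0, q₋₂=1):
  k=0: a=5, p=5, q=1
  k=1: a=1, p=6, q=1
  k=2: a=17, p=107, q=18
  k=3: a=7, p=755, q=127

755/127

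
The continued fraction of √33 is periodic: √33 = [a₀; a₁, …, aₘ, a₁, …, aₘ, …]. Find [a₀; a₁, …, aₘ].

[5; 1, 2, 1, 10]

a₀ = ⌊√33⌋ = 5.
With m₀=0, d₀=1 and mₖ₊₁ = dₖaₖ − mₖ, dₖ₊₁ = (n − mₖ₊₁²)/dₖ, aₖ₊₁ = ⌊(a₀+mₖ₊₁)/dₖ₊₁⌋:
  k=1: m=5, d=8, a=1
  k=2: m=3, d=3, a=2
  k=3: m=3, d=8, a=1
  k=4: m=5, d=1, a=10
d=1 and a=2a₀=10 at k=4, so the next step gives (m, d) = (5, 8) again — its k=1 value — and the period has length 4.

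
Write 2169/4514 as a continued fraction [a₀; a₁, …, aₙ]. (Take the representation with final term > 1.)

[0; 2, 12, 3, 11, 2, 2]

2169 = 0*4514 + 2169
4514 = 2*2169 + 176
2169 = 12*176 + 57
176 = 3*57 + 5
57 = 11*5 + 2
5 = 2*2 + 1
2 = 2*1 + 0  (stop)
So 2169/4514 = [0; 2, 12, 3, 11, 2, 2].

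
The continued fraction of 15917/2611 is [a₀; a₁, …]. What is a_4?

15917 = 6·2611 + 251   →  a_0 = 6
2611 = 10·251 + 101   →  a_1 = 10
251 = 2·101 + 49   →  a_2 = 2
101 = 2·49 + 3   →  a_3 = 2
49 = 16·3 + 1   →  a_4 = 16

16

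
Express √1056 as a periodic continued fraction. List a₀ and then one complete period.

[32; 2, 64]

a₀ = ⌊√1056⌋ = 32.
With m₀=0, d₀=1 and mₖ₊₁ = dₖaₖ − mₖ, dₖ₊₁ = (n − mₖ₊₁²)/dₖ, aₖ₊₁ = ⌊(a₀+mₖ₊₁)/dₖ₊₁⌋:
  k=1: m=32, d=32, a=2
  k=2: m=32, d=1, a=64
d=1 and a=2a₀=64 at k=2, so the next step gives (m, d) = (32, 32) again — its k=1 value — and the period has length 2.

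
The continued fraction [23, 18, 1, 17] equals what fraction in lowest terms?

7861/341

Using pₖ = aₖpₖ₋₁ + pₖ₋₂ and qₖ = aₖqₖ₋₁ + qₖ₋₂:
  k=0: a=23, p=23, q=1
  k=1: a=18, p=415, q=18
  k=2: a=1, p=438, q=19
  k=3: a=17, p=7861, q=341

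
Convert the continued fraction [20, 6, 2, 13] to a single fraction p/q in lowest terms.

Using pₖ = aₖpₖ₋₁ + pₖ₋₂ and qₖ = aₖqₖ₋₁ + qₖ₋₂:
  k=0: a=20, p=20, q=1
  k=1: a=6, p=121, q=6
  k=2: a=2, p=262, q=13
  k=3: a=13, p=3527, q=175

3527/175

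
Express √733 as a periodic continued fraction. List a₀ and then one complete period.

a₀ = ⌊√733⌋ = 27.
With m₀=0, d₀=1 and mₖ₊₁ = dₖaₖ − mₖ, dₖ₊₁ = (n − mₖ₊₁²)/dₖ, aₖ₊₁ = ⌊(a₀+mₖ₊₁)/dₖ₊₁⌋:
  k=1: m=27, d=4, a=13
  k=2: m=25, d=27, a=1
  k=3: m=2, d=27, a=1
  k=4: m=25, d=4, a=13
  k=5: m=27, d=1, a=54
d=1 and a=2a₀=54 at k=5, so the next step gives (m, d) = (27, 4) again — its k=1 value — and the period has length 5.

[27; 13, 1, 1, 13, 54]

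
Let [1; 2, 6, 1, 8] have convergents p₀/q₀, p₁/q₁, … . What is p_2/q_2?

Using pₖ = aₖpₖ₋₁ + pₖ₋₂, qₖ = aₖqₖ₋₁ + qₖ₋₂ (with p₋₁=1, p₋₂=0, q₋₁=0, q₋₂=1):
  k=0: a=1, p=1, q=1
  k=1: a=2, p=3, q=2
  k=2: a=6, p=19, q=13

19/13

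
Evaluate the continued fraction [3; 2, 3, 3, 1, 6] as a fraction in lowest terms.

697/203

Fold from the inside: start with 6/1.
  1 + 1/6 = 7/6
  3 + 6/7 = 27/7
  3 + 7/27 = 88/27
  2 + 27/88 = 203/88
  3 + 88/203 = 697/203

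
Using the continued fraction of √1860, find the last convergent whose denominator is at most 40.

√1860 = [43; 7, 1, 4, 1, 7, 86, …] (period length 6).
Convergents:
  p_0/q_0 = 43/1
  p_1/q_1 = 302/7
  p_2/q_2 = 345/8
  p_3/q_3 = 1682/39
  p_4/q_4 = 2027/47
q_3 = 39 ≤ 40 < 47 = q_4, so the answer is 1682/39.

1682/39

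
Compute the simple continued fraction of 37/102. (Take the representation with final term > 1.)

37 = 0×102 + 37
102 = 2×37 + 28
37 = 1×28 + 9
28 = 3×9 + 1
9 = 9×1 + 0  (stop)
So 37/102 = [0; 2, 1, 3, 9].

[0; 2, 1, 3, 9]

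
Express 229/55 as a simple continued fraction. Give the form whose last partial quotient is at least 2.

[4; 6, 9]

229 = 4*55 + 9
55 = 6*9 + 1
9 = 9*1 + 0  (stop)
So 229/55 = [4; 6, 9].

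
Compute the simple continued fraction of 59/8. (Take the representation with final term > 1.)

59 = 7×8 + 3
8 = 2×3 + 2
3 = 1×2 + 1
2 = 2×1 + 0  (stop)
So 59/8 = [7; 2, 1, 2].

[7; 2, 1, 2]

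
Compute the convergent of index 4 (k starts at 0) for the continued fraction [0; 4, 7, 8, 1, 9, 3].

Using pₖ = aₖpₖ₋₁ + pₖ₋₂, qₖ = aₖqₖ₋₁ + qₖ₋₂ (with p₋₁=1, p₋₂=0, q₋₁=0, q₋₂=1):
  k=0: a=0, p=0, q=1
  k=1: a=4, p=1, q=4
  k=2: a=7, p=7, q=29
  k=3: a=8, p=57, q=236
  k=4: a=1, p=64, q=265

64/265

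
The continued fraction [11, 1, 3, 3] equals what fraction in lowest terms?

Fold from the inside: start with 3/1.
  3 + 1/3 = 10/3
  1 + 3/10 = 13/10
  11 + 10/13 = 153/13

153/13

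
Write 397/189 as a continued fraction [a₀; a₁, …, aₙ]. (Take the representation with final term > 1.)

[2; 9, 1, 18]

397 = 2*189 + 19
189 = 9*19 + 18
19 = 1*18 + 1
18 = 18*1 + 0  (stop)
So 397/189 = [2; 9, 1, 18].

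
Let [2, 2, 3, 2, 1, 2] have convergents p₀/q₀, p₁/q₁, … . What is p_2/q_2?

Using pₖ = aₖpₖ₋₁ + pₖ₋₂, qₖ = aₖqₖ₋₁ + qₖ₋₂ (with p₋₁=1, p₋₂=0, q₋₁=0, q₋₂=1):
  k=0: a=2, p=2, q=1
  k=1: a=2, p=5, q=2
  k=2: a=3, p=17, q=7

17/7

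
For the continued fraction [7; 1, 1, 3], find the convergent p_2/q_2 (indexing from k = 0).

Using pₖ = aₖpₖ₋₁ + pₖ₋₂, qₖ = aₖqₖ₋₁ + qₖ₋₂ (with p₋₁=1, p₋₂=0, q₋₁=0, q₋₂=1):
  k=0: a=7, p=7, q=1
  k=1: a=1, p=8, q=1
  k=2: a=1, p=15, q=2

15/2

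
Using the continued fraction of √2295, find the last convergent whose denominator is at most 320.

14803/309

√2295 = [47; 1, 9, 1, 1, 1, 9, 1, 94, …] (period length 8).
Convergents:
  p_0/q_0 = 47/1
  p_1/q_1 = 48/1
  p_2/q_2 = 479/10
  p_3/q_3 = 527/11
  p_4/q_4 = 1006/21
  p_5/q_5 = 1533/32
  p_6/q_6 = 14803/309
  p_7/q_7 = 16336/341
q_6 = 309 ≤ 320 < 341 = q_7, so the answer is 14803/309.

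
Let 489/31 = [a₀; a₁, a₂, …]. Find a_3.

489 = 15·31 + 24   →  a_0 = 15
31 = 1·24 + 7   →  a_1 = 1
24 = 3·7 + 3   →  a_2 = 3
7 = 2·3 + 1   →  a_3 = 2

2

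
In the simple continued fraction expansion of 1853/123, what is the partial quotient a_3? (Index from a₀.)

1853 = 15·123 + 8   →  a_0 = 15
123 = 15·8 + 3   →  a_1 = 15
8 = 2·3 + 2   →  a_2 = 2
3 = 1·2 + 1   →  a_3 = 1

1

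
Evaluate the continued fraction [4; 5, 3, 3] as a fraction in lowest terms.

222/53

Using pₖ = aₖpₖ₋₁ + pₖ₋₂ and qₖ = aₖqₖ₋₁ + qₖ₋₂:
  k=0: a=4, p=4, q=1
  k=1: a=5, p=21, q=5
  k=2: a=3, p=67, q=16
  k=3: a=3, p=222, q=53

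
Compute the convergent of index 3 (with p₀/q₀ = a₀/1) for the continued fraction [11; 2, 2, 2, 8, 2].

Using pₖ = aₖpₖ₋₁ + pₖ₋₂, qₖ = aₖqₖ₋₁ + qₖ₋₂ (with p₋₁=1, p₋₂=0, q₋₁=0, q₋₂=1):
  k=0: a=11, p=11, q=1
  k=1: a=2, p=23, q=2
  k=2: a=2, p=57, q=5
  k=3: a=2, p=137, q=12

137/12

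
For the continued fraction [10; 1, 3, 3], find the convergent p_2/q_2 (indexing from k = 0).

43/4

Using pₖ = aₖpₖ₋₁ + pₖ₋₂, qₖ = aₖqₖ₋₁ + qₖ₋₂ (with p₋₁=1, p₋₂=0, q₋₁=0, q₋₂=1):
  k=0: a=10, p=10, q=1
  k=1: a=1, p=11, q=1
  k=2: a=3, p=43, q=4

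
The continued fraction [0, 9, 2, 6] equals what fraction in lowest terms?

Fold from the inside: start with 6/1.
  2 + 1/6 = 13/6
  9 + 6/13 = 123/13
  0 + 13/123 = 13/123

13/123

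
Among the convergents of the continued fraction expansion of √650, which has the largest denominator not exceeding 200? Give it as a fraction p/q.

2575/101

√650 = [25; 2, 50, …] (period length 2).
Convergents:
  p_0/q_0 = 25/1
  p_1/q_1 = 51/2
  p_2/q_2 = 2575/101
  p_3/q_3 = 5201/204
q_2 = 101 ≤ 200 < 204 = q_3, so the answer is 2575/101.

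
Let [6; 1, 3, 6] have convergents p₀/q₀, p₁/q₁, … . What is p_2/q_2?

27/4

Using pₖ = aₖpₖ₋₁ + pₖ₋₂, qₖ = aₖqₖ₋₁ + qₖ₋₂ (with p₋₁=1, p₋₂=0, q₋₁=0, q₋₂=1):
  k=0: a=6, p=6, q=1
  k=1: a=1, p=7, q=1
  k=2: a=3, p=27, q=4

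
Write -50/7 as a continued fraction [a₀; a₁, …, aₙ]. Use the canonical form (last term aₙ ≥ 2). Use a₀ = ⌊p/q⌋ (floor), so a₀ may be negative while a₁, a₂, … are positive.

[-8; 1, 6]

-50 = -8*7 + 6
7 = 1*6 + 1
6 = 6*1 + 0  (stop)
So -50/7 = [-8; 1, 6].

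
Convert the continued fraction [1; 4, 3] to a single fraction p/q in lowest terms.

16/13

Using pₖ = aₖpₖ₋₁ + pₖ₋₂ and qₖ = aₖqₖ₋₁ + qₖ₋₂:
  k=0: a=1, p=1, q=1
  k=1: a=4, p=5, q=4
  k=2: a=3, p=16, q=13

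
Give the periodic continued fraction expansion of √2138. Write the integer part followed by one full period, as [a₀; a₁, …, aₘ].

a₀ = ⌊√2138⌋ = 46.
With m₀=0, d₀=1 and mₖ₊₁ = dₖaₖ − mₖ, dₖ₊₁ = (n − mₖ₊₁²)/dₖ, aₖ₊₁ = ⌊(a₀+mₖ₊₁)/dₖ₊₁⌋:
  k=1: m=46, d=22, a=4
  k=2: m=42, d=17, a=5
  k=3: m=43, d=17, a=5
  k=4: m=42, d=22, a=4
  k=5: m=46, d=1, a=92
d=1 and a=2a₀=92 at k=5, so the next step gives (m, d) = (46, 22) again — its k=1 value — and the period has length 5.

[46; 4, 5, 5, 4, 92]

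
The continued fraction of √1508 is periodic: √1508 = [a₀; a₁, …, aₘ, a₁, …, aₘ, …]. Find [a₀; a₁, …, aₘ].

[38; 1, 4, 1, 76]

a₀ = ⌊√1508⌋ = 38.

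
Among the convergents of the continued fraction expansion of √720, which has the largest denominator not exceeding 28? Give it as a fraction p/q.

√720 = [26; 1, 4, 1, 52, …] (period length 4).
Convergents:
  p_0/q_0 = 26/1
  p_1/q_1 = 27/1
  p_2/q_2 = 134/5
  p_3/q_3 = 161/6
  p_4/q_4 = 8506/317
q_3 = 6 ≤ 28 < 317 = q_4, so the answer is 161/6.

161/6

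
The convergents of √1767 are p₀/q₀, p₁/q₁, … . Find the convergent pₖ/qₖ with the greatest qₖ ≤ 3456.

√1767 = [42; 28, 84, …] (period length 2).
Convergents:
  p_0/q_0 = 42/1
  p_1/q_1 = 1177/28
  p_2/q_2 = 98910/2353
  p_3/q_3 = 2770657/65912
q_2 = 2353 ≤ 3456 < 65912 = q_3, so the answer is 98910/2353.

98910/2353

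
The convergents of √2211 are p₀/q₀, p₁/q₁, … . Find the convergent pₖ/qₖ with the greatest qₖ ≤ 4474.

207787/4419

√2211 = [47; 47, 94, …] (period length 2).
Convergents:
  p_0/q_0 = 47/1
  p_1/q_1 = 2210/47
  p_2/q_2 = 207787/4419
  p_3/q_3 = 9768199/207740
q_2 = 4419 ≤ 4474 < 207740 = q_3, so the answer is 207787/4419.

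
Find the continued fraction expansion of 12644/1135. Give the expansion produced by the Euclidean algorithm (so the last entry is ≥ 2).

12644 = 11·1135 + 159
1135 = 7·159 + 22
159 = 7·22 + 5
22 = 4·5 + 2
5 = 2·2 + 1
2 = 2·1 + 0  (stop)
So 12644/1135 = [11; 7, 7, 4, 2, 2].

[11; 7, 7, 4, 2, 2]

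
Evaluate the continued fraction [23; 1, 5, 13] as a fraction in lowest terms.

Fold from the inside: start with 13/1.
  5 + 1/13 = 66/13
  1 + 13/66 = 79/66
  23 + 66/79 = 1883/79

1883/79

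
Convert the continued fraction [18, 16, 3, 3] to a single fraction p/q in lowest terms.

Using pₖ = aₖpₖ₋₁ + pₖ₋₂ and qₖ = aₖqₖ₋₁ + qₖ₋₂:
  k=0: a=18, p=18, q=1
  k=1: a=16, p=289, q=16
  k=2: a=3, p=885, q=49
  k=3: a=3, p=2944, q=163

2944/163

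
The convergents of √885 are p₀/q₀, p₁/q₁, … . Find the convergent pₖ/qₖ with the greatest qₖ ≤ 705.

√885 = [29; 1, 2, 1, 58, …] (period length 4).
Convergents:
  p_0/q_0 = 29/1
  p_1/q_1 = 30/1
  p_2/q_2 = 89/3
  p_3/q_3 = 119/4
  p_4/q_4 = 6991/235
  p_5/q_5 = 7110/239
  p_6/q_6 = 21211/713
q_5 = 239 ≤ 705 < 713 = q_6, so the answer is 7110/239.

7110/239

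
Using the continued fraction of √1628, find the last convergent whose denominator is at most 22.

√1628 = [40; 2, 1, 6, 1, 2, 80, …] (period length 6).
Convergents:
  p_0/q_0 = 40/1
  p_1/q_1 = 81/2
  p_2/q_2 = 121/3
  p_3/q_3 = 807/20
  p_4/q_4 = 928/23
q_3 = 20 ≤ 22 < 23 = q_4, so the answer is 807/20.

807/20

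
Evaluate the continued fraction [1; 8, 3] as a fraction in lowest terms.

28/25

Using pₖ = aₖpₖ₋₁ + pₖ₋₂ and qₖ = aₖqₖ₋₁ + qₖ₋₂:
  k=0: a=1, p=1, q=1
  k=1: a=8, p=9, q=8
  k=2: a=3, p=28, q=25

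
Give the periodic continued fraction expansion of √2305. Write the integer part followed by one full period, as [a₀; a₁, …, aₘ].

a₀ = ⌊√2305⌋ = 48.
With m₀=0, d₀=1 and mₖ₊₁ = dₖaₖ − mₖ, dₖ₊₁ = (n − mₖ₊₁²)/dₖ, aₖ₊₁ = ⌊(a₀+mₖ₊₁)/dₖ₊₁⌋:
  k=1: m=48, d=1, a=96
d=1 and a=2a₀=96 at k=1, so the next step gives (m, d) = (48, 1) again — its k=1 value — and the period has length 1.

[48; 96]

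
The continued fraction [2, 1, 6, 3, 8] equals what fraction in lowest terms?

524/183

Using pₖ = aₖpₖ₋₁ + pₖ₋₂ and qₖ = aₖqₖ₋₁ + qₖ₋₂:
  k=0: a=2, p=2, q=1
  k=1: a=1, p=3, q=1
  k=2: a=6, p=20, q=7
  k=3: a=3, p=63, q=22
  k=4: a=8, p=524, q=183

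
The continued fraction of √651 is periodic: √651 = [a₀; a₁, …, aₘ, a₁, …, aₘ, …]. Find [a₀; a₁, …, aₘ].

[25; 1, 1, 16, 1, 1, 50]

a₀ = ⌊√651⌋ = 25.
With m₀=0, d₀=1 and mₖ₊₁ = dₖaₖ − mₖ, dₖ₊₁ = (n − mₖ₊₁²)/dₖ, aₖ₊₁ = ⌊(a₀+mₖ₊₁)/dₖ₊₁⌋:
  k=1: m=25, d=26, a=1
  k=2: m=1, d=25, a=1
  k=3: m=24, d=3, a=16
  k=4: m=24, d=25, a=1
  k=5: m=1, d=26, a=1
  k=6: m=25, d=1, a=50
d=1 and a=2a₀=50 at k=6, so the next step gives (m, d) = (25, 26) again — its k=1 value — and the period has length 6.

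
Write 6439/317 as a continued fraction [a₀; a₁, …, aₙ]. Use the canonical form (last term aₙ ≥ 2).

[20; 3, 4, 1, 19]

6439 = 20·317 + 99
317 = 3·99 + 20
99 = 4·20 + 19
20 = 1·19 + 1
19 = 19·1 + 0  (stop)
So 6439/317 = [20; 3, 4, 1, 19].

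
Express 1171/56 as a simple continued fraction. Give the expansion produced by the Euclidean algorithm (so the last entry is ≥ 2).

[20; 1, 10, 5]

1171 = 20×56 + 51
56 = 1×51 + 5
51 = 10×5 + 1
5 = 5×1 + 0  (stop)
So 1171/56 = [20; 1, 10, 5].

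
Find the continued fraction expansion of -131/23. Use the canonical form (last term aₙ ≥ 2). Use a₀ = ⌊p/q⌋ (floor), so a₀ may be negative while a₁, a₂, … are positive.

[-6; 3, 3, 2]

-131 = -6*23 + 7
23 = 3*7 + 2
7 = 3*2 + 1
2 = 2*1 + 0  (stop)
So -131/23 = [-6; 3, 3, 2].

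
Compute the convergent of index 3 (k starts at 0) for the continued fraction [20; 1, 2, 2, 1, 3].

Using pₖ = aₖpₖ₋₁ + pₖ₋₂, qₖ = aₖqₖ₋₁ + qₖ₋₂ (with p₋₁=1, p₋₂=0, q₋₁=0, q₋₂=1):
  k=0: a=20, p=20, q=1
  k=1: a=1, p=21, q=1
  k=2: a=2, p=62, q=3
  k=3: a=2, p=145, q=7

145/7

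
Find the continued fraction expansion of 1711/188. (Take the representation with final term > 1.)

[9; 9, 1, 8, 2]

1711 = 9*188 + 19
188 = 9*19 + 17
19 = 1*17 + 2
17 = 8*2 + 1
2 = 2*1 + 0  (stop)
So 1711/188 = [9; 9, 1, 8, 2].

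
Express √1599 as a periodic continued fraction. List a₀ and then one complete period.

a₀ = ⌊√1599⌋ = 39.

[39; 1, 78]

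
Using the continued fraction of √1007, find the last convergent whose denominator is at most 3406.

√1007 = [31; 1, 2, 1, 2, 1, 62, …] (period length 6).
Convergents:
  p_0/q_0 = 31/1
  p_1/q_1 = 32/1
  p_2/q_2 = 95/3
  p_3/q_3 = 127/4
  p_4/q_4 = 349/11
  p_5/q_5 = 476/15
  p_6/q_6 = 29861/941
  p_7/q_7 = 30337/956
  p_8/q_8 = 90535/2853
  p_9/q_9 = 120872/3809
q_8 = 2853 ≤ 3406 < 3809 = q_9, so the answer is 90535/2853.

90535/2853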